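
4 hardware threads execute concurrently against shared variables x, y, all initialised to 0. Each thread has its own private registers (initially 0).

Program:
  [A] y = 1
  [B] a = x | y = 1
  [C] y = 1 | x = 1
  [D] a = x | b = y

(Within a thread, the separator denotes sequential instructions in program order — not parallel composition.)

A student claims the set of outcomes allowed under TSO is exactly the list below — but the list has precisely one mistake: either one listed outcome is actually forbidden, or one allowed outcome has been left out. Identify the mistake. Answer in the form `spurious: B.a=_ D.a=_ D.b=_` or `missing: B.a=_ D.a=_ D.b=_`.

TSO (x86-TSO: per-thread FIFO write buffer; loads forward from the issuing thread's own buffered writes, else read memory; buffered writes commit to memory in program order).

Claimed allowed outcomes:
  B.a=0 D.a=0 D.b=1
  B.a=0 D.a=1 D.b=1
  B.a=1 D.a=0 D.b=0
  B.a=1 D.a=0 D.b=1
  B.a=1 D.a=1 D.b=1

outcome vector order: (B.a,D.a,D.b)
TSO: 6 outcomes — {(0,0,0), (0,0,1), (0,1,1), (1,0,0), (1,0,1), (1,1,1)}
TSO∖claimed = {(0,0,0)}

missing: B.a=0 D.a=0 D.b=0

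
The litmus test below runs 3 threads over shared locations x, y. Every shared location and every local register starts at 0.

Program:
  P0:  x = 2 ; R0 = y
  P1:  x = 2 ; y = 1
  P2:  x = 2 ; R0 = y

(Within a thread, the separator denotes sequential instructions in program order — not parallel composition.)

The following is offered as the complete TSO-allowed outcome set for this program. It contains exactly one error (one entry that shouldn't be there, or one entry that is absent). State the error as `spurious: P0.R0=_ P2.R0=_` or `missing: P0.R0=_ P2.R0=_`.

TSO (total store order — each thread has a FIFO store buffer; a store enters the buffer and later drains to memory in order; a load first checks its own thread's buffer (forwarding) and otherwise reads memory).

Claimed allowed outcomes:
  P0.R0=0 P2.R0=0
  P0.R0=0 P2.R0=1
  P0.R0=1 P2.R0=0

outcome vector order: (P0.R0,P2.R0)
[TSO] allowed = {0/0, 0/1, 1/0, 1/1}
TSO∖claimed = {1/1}

missing: P0.R0=1 P2.R0=1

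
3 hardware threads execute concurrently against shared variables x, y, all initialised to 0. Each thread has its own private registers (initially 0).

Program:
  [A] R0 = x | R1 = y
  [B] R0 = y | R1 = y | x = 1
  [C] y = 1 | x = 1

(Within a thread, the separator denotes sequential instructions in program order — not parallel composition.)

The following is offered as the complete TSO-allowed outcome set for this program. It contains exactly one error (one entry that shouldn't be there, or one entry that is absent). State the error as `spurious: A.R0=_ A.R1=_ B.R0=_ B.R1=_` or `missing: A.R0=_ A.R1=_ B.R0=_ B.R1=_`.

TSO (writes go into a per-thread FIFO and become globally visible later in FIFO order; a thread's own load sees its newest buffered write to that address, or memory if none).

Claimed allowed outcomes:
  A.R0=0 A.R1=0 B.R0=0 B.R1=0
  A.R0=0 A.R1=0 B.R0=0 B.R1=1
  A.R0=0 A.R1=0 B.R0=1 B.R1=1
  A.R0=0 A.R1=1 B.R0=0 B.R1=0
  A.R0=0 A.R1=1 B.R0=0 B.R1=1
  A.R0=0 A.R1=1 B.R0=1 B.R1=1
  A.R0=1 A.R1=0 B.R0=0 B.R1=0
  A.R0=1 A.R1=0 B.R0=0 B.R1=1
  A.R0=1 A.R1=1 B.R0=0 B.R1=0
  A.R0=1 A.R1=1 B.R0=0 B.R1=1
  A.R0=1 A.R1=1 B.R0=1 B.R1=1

outcome vector order: (A.R0,A.R1,B.R0,B.R1)
under TSO → <0 0 0 0>, <0 0 0 1>, <0 0 1 1>, <0 1 0 0>, <0 1 0 1>, <0 1 1 1>, <1 0 0 0>, <1 1 0 0>, <1 1 0 1>, <1 1 1 1>
claimed∖TSO = {<1 0 0 1>}

spurious: A.R0=1 A.R1=0 B.R0=0 B.R1=1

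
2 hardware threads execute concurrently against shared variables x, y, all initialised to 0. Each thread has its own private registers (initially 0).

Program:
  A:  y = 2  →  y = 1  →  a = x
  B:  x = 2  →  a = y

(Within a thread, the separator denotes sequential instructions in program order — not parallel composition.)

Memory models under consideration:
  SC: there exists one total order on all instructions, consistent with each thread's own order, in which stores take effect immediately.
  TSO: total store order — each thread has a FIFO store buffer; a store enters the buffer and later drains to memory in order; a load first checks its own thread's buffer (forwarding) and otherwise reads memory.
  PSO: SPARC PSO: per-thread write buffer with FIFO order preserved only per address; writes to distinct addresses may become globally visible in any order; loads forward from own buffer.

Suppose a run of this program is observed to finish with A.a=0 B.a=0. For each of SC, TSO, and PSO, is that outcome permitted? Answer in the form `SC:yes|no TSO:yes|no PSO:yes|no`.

SC:no TSO:yes PSO:yes

outcome vector order: (A.a,B.a)
SC (4): <0 1>; <2 0>; <2 1>; <2 2>
TSO (6): <0 0>; <0 1>; <0 2>; <2 0>; <2 1>; <2 2>
PSO (6): <0 0>; <0 1>; <0 2>; <2 0>; <2 1>; <2 2>
target <0 0> ∈ {TSO,PSO}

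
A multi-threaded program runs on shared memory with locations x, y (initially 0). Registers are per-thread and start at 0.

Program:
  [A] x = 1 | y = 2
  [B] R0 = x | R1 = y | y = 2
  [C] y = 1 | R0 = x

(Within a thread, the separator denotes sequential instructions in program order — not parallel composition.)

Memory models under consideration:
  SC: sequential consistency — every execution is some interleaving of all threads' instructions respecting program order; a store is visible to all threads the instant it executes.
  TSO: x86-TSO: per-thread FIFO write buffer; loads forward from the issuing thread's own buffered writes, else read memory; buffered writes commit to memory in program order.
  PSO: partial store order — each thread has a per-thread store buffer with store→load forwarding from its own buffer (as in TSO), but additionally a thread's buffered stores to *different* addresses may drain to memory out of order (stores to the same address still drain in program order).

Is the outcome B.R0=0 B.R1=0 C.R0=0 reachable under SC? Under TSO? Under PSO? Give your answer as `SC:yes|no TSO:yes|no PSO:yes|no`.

SC:yes TSO:yes PSO:yes

outcome vector order: (B.R0,B.R1,C.R0)
SC: 11 outcomes — {0/0/0, 0/0/1, 0/1/0, 0/1/1, 0/2/0, 0/2/1, 1/0/1, 1/1/0, 1/1/1, 1/2/0, 1/2/1}
TSO: 12 outcomes — {0/0/0, 0/0/1, 0/1/0, 0/1/1, 0/2/0, 0/2/1, 1/0/0, 1/0/1, 1/1/0, 1/1/1, 1/2/0, 1/2/1}
PSO: 12 outcomes — {0/0/0, 0/0/1, 0/1/0, 0/1/1, 0/2/0, 0/2/1, 1/0/0, 1/0/1, 1/1/0, 1/1/1, 1/2/0, 1/2/1}
target 0/0/0 ∈ {SC,TSO,PSO}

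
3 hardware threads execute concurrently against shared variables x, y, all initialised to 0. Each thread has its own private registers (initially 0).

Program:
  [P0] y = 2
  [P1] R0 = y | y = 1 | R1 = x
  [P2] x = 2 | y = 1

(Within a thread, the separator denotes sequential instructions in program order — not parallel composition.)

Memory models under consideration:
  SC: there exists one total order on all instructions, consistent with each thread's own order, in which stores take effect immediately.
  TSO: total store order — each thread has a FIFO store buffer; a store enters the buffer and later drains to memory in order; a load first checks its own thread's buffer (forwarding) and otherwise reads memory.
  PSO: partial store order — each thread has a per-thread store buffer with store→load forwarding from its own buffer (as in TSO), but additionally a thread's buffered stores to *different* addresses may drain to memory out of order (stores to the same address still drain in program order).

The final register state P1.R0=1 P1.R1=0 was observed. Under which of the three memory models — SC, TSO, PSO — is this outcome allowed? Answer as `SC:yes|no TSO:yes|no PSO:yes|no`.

outcome vector order: (P1.R0,P1.R1)
under SC → (0,0), (0,2), (1,2), (2,0), (2,2)
under TSO → (0,0), (0,2), (1,2), (2,0), (2,2)
under PSO → (0,0), (0,2), (1,0), (1,2), (2,0), (2,2)
target (1,0) ∈ {PSO}

SC:no TSO:no PSO:yes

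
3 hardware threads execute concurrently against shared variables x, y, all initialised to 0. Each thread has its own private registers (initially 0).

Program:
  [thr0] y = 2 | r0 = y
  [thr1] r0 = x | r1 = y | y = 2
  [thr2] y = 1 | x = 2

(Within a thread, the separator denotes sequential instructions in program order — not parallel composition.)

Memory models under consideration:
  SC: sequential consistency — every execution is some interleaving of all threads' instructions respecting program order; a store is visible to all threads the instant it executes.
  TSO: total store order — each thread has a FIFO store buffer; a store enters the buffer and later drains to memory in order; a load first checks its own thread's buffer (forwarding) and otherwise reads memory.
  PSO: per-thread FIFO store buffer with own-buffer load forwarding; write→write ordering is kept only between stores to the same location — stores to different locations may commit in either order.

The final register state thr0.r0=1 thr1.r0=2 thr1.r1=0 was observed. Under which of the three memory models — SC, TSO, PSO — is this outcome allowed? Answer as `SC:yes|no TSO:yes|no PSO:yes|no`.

SC:no TSO:no PSO:yes

outcome vector order: (thr0.r0,thr1.r0,thr1.r1)
[SC] allowed = {<1 0 0> <1 0 1> <1 0 2> <1 2 1> <2 0 0> <2 0 1> <2 0 2> <2 2 1> <2 2 2>}
[TSO] allowed = {<1 0 0> <1 0 1> <1 0 2> <1 2 1> <2 0 0> <2 0 1> <2 0 2> <2 2 1> <2 2 2>}
[PSO] allowed = {<1 0 0> <1 0 1> <1 0 2> <1 2 0> <1 2 1> <1 2 2> <2 0 0> <2 0 1> <2 0 2> <2 2 0> <2 2 1> <2 2 2>}
target <1 2 0> ∈ {PSO}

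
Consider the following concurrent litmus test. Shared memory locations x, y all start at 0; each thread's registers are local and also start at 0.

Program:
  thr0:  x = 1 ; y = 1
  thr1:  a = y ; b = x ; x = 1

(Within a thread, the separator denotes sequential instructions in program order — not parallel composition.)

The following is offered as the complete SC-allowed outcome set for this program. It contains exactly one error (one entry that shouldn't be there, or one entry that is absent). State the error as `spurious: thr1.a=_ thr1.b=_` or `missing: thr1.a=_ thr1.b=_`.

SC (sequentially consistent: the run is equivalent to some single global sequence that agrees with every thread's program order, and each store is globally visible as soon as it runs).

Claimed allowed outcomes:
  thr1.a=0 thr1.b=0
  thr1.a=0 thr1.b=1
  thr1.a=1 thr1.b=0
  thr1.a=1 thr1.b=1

spurious: thr1.a=1 thr1.b=0

outcome vector order: (thr1.a,thr1.b)
SC (3): 00, 01, 11
claimed∖SC = {10}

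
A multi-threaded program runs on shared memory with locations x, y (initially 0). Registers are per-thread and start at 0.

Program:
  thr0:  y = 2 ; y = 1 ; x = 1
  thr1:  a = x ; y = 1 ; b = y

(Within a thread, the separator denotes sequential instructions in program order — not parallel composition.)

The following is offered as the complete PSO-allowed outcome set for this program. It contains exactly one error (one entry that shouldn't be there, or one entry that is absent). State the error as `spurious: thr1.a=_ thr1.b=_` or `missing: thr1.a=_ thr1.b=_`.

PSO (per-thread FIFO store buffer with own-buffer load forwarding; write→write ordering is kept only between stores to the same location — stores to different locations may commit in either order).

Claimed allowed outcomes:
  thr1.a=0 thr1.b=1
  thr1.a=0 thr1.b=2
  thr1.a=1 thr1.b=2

missing: thr1.a=1 thr1.b=1

outcome vector order: (thr1.a,thr1.b)
PSO: 4 outcomes — {0/1 0/2 1/1 1/2}
PSO∖claimed = {1/1}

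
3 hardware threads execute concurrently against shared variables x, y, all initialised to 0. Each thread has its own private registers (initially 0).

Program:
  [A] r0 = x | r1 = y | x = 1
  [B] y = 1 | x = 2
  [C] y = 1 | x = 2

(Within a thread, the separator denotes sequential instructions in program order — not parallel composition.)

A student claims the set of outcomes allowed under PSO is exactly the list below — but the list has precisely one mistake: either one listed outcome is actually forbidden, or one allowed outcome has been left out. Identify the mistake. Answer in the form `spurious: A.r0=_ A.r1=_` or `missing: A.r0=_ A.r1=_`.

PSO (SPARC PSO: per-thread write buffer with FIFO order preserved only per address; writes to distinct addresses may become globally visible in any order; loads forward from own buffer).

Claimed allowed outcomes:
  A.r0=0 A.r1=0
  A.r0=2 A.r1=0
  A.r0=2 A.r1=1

missing: A.r0=0 A.r1=1

outcome vector order: (A.r0,A.r1)
PSO (4): 00; 01; 20; 21
PSO∖claimed = {01}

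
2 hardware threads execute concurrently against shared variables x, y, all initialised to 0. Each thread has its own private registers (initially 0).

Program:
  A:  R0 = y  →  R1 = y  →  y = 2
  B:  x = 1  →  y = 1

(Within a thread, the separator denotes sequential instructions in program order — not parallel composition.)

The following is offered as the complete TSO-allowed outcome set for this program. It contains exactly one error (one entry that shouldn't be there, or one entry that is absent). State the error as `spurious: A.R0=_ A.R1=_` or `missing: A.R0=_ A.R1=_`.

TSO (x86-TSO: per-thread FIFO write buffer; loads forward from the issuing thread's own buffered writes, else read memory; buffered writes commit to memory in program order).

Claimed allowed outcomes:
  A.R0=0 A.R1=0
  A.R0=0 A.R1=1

outcome vector order: (A.R0,A.R1)
TSO (3): <0 0>; <0 1>; <1 1>
TSO∖claimed = {<1 1>}

missing: A.R0=1 A.R1=1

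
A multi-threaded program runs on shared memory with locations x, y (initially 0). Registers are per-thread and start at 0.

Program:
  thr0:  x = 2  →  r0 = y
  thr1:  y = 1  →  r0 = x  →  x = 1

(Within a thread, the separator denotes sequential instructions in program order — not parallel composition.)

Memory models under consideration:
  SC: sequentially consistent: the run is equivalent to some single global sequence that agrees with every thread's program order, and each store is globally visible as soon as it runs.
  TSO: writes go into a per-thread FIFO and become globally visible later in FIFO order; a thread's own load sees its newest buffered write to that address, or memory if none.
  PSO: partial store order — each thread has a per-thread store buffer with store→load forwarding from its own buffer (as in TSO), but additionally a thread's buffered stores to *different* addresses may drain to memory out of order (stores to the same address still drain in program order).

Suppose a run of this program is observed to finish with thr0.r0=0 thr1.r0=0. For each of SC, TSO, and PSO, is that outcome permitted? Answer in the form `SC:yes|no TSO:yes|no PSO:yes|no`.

SC:no TSO:yes PSO:yes

outcome vector order: (thr0.r0,thr1.r0)
SC: 3 outcomes — {0/2, 1/0, 1/2}
TSO: 4 outcomes — {0/0, 0/2, 1/0, 1/2}
PSO: 4 outcomes — {0/0, 0/2, 1/0, 1/2}
target 0/0 ∈ {TSO,PSO}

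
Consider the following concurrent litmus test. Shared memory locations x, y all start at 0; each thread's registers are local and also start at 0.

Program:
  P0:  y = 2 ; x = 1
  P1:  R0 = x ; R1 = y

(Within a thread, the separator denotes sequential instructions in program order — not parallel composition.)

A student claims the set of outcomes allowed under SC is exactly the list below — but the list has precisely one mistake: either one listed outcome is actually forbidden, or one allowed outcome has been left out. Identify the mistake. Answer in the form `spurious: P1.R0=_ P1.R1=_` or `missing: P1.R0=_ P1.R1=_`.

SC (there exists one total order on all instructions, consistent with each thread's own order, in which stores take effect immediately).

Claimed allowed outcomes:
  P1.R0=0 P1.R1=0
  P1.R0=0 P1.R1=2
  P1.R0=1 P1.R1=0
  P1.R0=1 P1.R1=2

spurious: P1.R0=1 P1.R1=0

outcome vector order: (P1.R0,P1.R1)
SC (3): 00; 02; 12
claimed∖SC = {10}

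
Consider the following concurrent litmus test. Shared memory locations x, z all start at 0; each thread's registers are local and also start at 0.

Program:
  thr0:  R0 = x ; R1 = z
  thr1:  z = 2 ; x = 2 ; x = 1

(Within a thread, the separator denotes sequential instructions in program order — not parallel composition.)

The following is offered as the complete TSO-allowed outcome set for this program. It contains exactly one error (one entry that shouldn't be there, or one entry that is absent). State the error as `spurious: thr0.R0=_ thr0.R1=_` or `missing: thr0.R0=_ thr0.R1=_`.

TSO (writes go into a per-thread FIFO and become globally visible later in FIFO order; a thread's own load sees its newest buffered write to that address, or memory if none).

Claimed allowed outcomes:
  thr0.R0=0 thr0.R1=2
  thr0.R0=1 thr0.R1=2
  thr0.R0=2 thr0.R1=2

outcome vector order: (thr0.R0,thr0.R1)
TSO: 4 outcomes — {0/0, 0/2, 1/2, 2/2}
TSO∖claimed = {0/0}

missing: thr0.R0=0 thr0.R1=0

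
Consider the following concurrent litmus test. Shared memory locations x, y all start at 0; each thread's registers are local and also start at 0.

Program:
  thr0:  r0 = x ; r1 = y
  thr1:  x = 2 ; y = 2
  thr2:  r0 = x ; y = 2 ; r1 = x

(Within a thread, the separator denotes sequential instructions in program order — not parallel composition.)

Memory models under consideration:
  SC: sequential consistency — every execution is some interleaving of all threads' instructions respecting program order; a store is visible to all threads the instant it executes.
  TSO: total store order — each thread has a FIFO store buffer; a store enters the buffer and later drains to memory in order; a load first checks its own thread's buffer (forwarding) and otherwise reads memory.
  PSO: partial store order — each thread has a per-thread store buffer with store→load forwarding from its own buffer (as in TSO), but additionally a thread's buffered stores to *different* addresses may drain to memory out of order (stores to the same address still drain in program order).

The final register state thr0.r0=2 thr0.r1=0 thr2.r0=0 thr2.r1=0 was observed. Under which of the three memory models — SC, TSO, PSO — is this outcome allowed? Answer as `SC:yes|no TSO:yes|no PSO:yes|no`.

outcome vector order: (thr0.r0,thr0.r1,thr2.r0,thr2.r1)
[SC] allowed = {0/0/0/0; 0/0/0/2; 0/0/2/2; 0/2/0/0; 0/2/0/2; 0/2/2/2; 2/0/0/2; 2/0/2/2; 2/2/0/0; 2/2/0/2; 2/2/2/2}
[TSO] allowed = {0/0/0/0; 0/0/0/2; 0/0/2/2; 0/2/0/0; 0/2/0/2; 0/2/2/2; 2/0/0/0; 2/0/0/2; 2/0/2/2; 2/2/0/0; 2/2/0/2; 2/2/2/2}
[PSO] allowed = {0/0/0/0; 0/0/0/2; 0/0/2/2; 0/2/0/0; 0/2/0/2; 0/2/2/2; 2/0/0/0; 2/0/0/2; 2/0/2/2; 2/2/0/0; 2/2/0/2; 2/2/2/2}
target 2/0/0/0 ∈ {TSO,PSO}

SC:no TSO:yes PSO:yes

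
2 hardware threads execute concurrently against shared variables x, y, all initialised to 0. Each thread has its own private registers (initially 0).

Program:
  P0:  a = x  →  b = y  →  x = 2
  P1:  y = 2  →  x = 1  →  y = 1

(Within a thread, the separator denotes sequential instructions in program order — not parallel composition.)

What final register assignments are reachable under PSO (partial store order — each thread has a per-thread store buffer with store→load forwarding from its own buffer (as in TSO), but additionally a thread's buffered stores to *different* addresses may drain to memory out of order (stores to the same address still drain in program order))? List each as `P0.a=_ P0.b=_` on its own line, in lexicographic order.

outcome vector order: (P0.a,P0.b)
|PSO outcomes| = 6

P0.a=0 P0.b=0
P0.a=0 P0.b=1
P0.a=0 P0.b=2
P0.a=1 P0.b=0
P0.a=1 P0.b=1
P0.a=1 P0.b=2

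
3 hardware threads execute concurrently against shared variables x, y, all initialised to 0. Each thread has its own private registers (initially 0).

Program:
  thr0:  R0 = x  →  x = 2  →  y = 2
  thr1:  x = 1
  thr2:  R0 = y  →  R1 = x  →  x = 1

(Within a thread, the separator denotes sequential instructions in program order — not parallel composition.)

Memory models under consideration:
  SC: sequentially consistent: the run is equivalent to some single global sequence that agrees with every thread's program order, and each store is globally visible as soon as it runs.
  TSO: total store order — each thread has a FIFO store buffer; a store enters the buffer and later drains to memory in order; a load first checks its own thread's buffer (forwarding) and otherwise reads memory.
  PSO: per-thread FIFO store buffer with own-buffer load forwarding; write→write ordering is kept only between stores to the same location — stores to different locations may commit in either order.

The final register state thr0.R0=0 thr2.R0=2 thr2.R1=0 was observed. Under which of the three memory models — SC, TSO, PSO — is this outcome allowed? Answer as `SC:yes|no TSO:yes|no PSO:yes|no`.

SC:no TSO:no PSO:yes

outcome vector order: (thr0.R0,thr2.R0,thr2.R1)
SC: 9 outcomes — {<0 0 0>, <0 0 1>, <0 0 2>, <0 2 1>, <0 2 2>, <1 0 0>, <1 0 1>, <1 0 2>, <1 2 2>}
TSO: 9 outcomes — {<0 0 0>, <0 0 1>, <0 0 2>, <0 2 1>, <0 2 2>, <1 0 0>, <1 0 1>, <1 0 2>, <1 2 2>}
PSO: 11 outcomes — {<0 0 0>, <0 0 1>, <0 0 2>, <0 2 0>, <0 2 1>, <0 2 2>, <1 0 0>, <1 0 1>, <1 0 2>, <1 2 1>, <1 2 2>}
target <0 2 0> ∈ {PSO}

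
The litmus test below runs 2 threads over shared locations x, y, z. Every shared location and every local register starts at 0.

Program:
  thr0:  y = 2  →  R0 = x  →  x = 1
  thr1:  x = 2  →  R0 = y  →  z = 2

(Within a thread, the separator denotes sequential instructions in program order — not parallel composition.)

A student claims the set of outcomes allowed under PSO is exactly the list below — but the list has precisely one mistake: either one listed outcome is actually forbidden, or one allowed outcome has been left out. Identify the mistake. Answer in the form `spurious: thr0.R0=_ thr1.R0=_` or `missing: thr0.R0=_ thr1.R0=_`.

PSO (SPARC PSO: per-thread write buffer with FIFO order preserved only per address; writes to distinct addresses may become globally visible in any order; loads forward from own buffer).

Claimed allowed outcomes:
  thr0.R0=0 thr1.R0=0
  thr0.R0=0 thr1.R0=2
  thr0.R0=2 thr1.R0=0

missing: thr0.R0=2 thr1.R0=2

outcome vector order: (thr0.R0,thr1.R0)
PSO (4): 00; 02; 20; 22
PSO∖claimed = {22}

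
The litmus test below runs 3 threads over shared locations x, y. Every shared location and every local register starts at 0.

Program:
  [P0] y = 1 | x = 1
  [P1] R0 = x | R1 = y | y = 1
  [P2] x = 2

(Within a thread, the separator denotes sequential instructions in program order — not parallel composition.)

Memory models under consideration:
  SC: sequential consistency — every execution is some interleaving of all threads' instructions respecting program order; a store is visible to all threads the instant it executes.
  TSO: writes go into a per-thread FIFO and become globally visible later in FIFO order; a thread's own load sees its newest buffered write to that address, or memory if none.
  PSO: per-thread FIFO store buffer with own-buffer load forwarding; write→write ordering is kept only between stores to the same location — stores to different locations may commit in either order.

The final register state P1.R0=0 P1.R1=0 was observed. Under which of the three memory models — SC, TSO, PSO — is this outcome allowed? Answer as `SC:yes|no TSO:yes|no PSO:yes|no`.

SC:yes TSO:yes PSO:yes

outcome vector order: (P1.R0,P1.R1)
under SC → 0/0; 0/1; 1/1; 2/0; 2/1
under TSO → 0/0; 0/1; 1/1; 2/0; 2/1
under PSO → 0/0; 0/1; 1/0; 1/1; 2/0; 2/1
target 0/0 ∈ {SC,TSO,PSO}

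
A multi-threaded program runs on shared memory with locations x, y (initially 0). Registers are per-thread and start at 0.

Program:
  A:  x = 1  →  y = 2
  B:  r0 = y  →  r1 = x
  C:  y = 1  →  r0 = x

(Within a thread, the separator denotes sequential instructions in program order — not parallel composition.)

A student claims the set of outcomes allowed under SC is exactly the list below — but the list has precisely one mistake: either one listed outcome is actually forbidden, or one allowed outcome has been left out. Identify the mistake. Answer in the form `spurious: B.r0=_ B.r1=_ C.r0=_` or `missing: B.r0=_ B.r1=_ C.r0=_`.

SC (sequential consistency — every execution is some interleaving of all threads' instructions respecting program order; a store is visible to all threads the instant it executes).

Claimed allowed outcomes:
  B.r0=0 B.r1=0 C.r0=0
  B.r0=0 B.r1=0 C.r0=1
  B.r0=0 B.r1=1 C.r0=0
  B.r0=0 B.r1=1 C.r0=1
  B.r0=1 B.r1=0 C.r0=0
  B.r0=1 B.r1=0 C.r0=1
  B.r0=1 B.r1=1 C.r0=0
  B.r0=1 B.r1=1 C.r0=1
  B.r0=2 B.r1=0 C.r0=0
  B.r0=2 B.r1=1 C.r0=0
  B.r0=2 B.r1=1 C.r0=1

spurious: B.r0=2 B.r1=0 C.r0=0

outcome vector order: (B.r0,B.r1,C.r0)
[SC] allowed = {0/0/0, 0/0/1, 0/1/0, 0/1/1, 1/0/0, 1/0/1, 1/1/0, 1/1/1, 2/1/0, 2/1/1}
claimed∖SC = {2/0/0}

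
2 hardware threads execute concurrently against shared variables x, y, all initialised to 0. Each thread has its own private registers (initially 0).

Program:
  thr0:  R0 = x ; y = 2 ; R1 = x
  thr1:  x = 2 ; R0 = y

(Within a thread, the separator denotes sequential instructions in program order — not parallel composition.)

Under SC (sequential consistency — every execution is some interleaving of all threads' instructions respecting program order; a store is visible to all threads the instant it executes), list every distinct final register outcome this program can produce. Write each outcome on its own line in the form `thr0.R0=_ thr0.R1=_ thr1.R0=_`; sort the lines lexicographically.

thr0.R0=0 thr0.R1=0 thr1.R0=2
thr0.R0=0 thr0.R1=2 thr1.R0=0
thr0.R0=0 thr0.R1=2 thr1.R0=2
thr0.R0=2 thr0.R1=2 thr1.R0=0
thr0.R0=2 thr0.R1=2 thr1.R0=2

outcome vector order: (thr0.R0,thr0.R1,thr1.R0)
|SC outcomes| = 5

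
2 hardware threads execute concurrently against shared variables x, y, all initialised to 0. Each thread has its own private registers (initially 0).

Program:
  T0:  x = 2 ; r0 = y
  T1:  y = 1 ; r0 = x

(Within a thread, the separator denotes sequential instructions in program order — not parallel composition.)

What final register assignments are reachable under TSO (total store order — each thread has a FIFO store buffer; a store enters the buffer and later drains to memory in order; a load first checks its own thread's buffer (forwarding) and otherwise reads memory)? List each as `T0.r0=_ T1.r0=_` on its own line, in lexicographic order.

outcome vector order: (T0.r0,T1.r0)
|TSO outcomes| = 4

T0.r0=0 T1.r0=0
T0.r0=0 T1.r0=2
T0.r0=1 T1.r0=0
T0.r0=1 T1.r0=2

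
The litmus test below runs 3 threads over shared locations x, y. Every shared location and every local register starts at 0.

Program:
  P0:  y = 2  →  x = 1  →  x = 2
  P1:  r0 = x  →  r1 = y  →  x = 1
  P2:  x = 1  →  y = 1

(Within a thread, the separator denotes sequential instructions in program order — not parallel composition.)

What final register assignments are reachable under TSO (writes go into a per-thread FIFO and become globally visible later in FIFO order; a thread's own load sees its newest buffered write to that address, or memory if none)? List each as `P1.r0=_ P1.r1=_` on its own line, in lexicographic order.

P1.r0=0 P1.r1=0
P1.r0=0 P1.r1=1
P1.r0=0 P1.r1=2
P1.r0=1 P1.r1=0
P1.r0=1 P1.r1=1
P1.r0=1 P1.r1=2
P1.r0=2 P1.r1=1
P1.r0=2 P1.r1=2

outcome vector order: (P1.r0,P1.r1)
|TSO outcomes| = 8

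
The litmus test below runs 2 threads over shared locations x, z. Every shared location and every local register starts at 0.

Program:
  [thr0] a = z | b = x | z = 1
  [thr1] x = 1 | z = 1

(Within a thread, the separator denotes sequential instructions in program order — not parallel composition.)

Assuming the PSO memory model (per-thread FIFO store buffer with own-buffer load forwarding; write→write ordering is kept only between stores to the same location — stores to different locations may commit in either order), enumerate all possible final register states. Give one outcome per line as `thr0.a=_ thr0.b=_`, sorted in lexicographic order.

thr0.a=0 thr0.b=0
thr0.a=0 thr0.b=1
thr0.a=1 thr0.b=0
thr0.a=1 thr0.b=1

outcome vector order: (thr0.a,thr0.b)
|PSO outcomes| = 4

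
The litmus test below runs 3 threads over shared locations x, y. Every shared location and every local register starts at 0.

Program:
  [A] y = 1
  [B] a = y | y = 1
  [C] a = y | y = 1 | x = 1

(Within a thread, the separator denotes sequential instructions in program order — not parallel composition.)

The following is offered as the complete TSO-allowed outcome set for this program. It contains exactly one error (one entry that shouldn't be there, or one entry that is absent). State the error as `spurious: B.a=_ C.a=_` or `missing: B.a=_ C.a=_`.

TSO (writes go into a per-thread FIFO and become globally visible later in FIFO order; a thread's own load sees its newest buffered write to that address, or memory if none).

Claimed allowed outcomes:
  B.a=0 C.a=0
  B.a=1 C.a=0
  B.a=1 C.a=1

outcome vector order: (B.a,C.a)
under TSO → <0 0> <0 1> <1 0> <1 1>
TSO∖claimed = {<0 1>}

missing: B.a=0 C.a=1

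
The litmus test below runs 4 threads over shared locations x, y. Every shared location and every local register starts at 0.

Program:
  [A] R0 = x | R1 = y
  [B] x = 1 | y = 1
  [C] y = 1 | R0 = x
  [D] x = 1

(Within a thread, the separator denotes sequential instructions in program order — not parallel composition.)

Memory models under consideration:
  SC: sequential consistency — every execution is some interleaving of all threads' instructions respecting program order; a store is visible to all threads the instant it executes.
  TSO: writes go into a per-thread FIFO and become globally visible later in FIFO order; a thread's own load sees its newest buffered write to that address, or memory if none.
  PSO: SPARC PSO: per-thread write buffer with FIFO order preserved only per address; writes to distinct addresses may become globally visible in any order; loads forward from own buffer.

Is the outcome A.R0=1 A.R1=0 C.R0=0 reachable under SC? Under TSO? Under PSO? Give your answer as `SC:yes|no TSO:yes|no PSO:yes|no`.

outcome vector order: (A.R0,A.R1,C.R0)
SC (7): (0,0,0) (0,0,1) (0,1,0) (0,1,1) (1,0,1) (1,1,0) (1,1,1)
TSO (8): (0,0,0) (0,0,1) (0,1,0) (0,1,1) (1,0,0) (1,0,1) (1,1,0) (1,1,1)
PSO (8): (0,0,0) (0,0,1) (0,1,0) (0,1,1) (1,0,0) (1,0,1) (1,1,0) (1,1,1)
target (1,0,0) ∈ {TSO,PSO}

SC:no TSO:yes PSO:yes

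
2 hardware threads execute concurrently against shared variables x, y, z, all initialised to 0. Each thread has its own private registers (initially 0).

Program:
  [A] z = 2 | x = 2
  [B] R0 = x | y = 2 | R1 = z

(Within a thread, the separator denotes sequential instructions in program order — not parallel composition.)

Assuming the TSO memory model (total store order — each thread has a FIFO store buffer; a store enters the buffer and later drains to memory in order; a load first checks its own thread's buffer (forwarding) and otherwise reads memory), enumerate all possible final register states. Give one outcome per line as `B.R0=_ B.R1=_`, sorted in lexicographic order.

outcome vector order: (B.R0,B.R1)
|TSO outcomes| = 3

B.R0=0 B.R1=0
B.R0=0 B.R1=2
B.R0=2 B.R1=2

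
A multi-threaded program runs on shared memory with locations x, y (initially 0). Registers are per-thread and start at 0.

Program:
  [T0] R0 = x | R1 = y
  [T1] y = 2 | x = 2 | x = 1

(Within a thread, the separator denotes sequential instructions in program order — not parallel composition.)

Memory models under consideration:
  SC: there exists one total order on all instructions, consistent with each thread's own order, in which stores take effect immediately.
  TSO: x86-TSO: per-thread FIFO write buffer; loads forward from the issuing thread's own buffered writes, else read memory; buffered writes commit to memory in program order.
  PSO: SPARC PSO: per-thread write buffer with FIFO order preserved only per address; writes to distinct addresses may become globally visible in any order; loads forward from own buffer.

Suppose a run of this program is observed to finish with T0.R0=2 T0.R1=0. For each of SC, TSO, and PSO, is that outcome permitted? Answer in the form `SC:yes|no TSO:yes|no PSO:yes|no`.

outcome vector order: (T0.R0,T0.R1)
SC: 4 outcomes — {<0 0>; <0 2>; <1 2>; <2 2>}
TSO: 4 outcomes — {<0 0>; <0 2>; <1 2>; <2 2>}
PSO: 6 outcomes — {<0 0>; <0 2>; <1 0>; <1 2>; <2 0>; <2 2>}
target <2 0> ∈ {PSO}

SC:no TSO:no PSO:yes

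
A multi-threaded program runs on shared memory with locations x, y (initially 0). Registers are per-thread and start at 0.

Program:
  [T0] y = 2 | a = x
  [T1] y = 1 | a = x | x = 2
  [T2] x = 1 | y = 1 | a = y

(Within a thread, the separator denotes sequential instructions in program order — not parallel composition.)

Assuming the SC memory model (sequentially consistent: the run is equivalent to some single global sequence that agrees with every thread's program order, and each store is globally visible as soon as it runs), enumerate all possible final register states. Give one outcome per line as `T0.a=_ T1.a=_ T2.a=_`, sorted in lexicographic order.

T0.a=0 T1.a=0 T2.a=1
T0.a=0 T1.a=1 T2.a=1
T0.a=1 T1.a=0 T2.a=1
T0.a=1 T1.a=0 T2.a=2
T0.a=1 T1.a=1 T2.a=1
T0.a=1 T1.a=1 T2.a=2
T0.a=2 T1.a=0 T2.a=1
T0.a=2 T1.a=0 T2.a=2
T0.a=2 T1.a=1 T2.a=1
T0.a=2 T1.a=1 T2.a=2

outcome vector order: (T0.a,T1.a,T2.a)
|SC outcomes| = 10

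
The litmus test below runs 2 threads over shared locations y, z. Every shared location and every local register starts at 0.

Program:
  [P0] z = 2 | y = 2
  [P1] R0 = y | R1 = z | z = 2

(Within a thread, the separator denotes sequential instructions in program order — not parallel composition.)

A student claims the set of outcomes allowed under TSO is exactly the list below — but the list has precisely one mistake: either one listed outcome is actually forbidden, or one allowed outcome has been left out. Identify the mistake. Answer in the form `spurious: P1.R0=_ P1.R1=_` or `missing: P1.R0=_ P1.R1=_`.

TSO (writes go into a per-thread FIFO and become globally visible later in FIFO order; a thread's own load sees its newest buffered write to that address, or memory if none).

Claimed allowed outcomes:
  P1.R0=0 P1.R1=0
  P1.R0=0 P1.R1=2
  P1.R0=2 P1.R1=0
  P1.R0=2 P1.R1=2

outcome vector order: (P1.R0,P1.R1)
TSO (3): 00; 02; 22
claimed∖TSO = {20}

spurious: P1.R0=2 P1.R1=0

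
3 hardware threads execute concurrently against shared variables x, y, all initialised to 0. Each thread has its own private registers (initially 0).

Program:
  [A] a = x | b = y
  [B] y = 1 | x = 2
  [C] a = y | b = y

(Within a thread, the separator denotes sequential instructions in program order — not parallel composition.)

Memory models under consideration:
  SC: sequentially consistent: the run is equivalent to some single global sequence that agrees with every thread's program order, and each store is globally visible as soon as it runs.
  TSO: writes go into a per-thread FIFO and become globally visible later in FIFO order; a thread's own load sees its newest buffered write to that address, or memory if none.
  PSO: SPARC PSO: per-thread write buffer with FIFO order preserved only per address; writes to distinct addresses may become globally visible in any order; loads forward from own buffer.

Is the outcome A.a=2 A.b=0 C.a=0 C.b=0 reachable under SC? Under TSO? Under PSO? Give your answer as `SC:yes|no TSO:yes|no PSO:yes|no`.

outcome vector order: (A.a,A.b,C.a,C.b)
[SC] allowed = {0000; 0001; 0011; 0100; 0101; 0111; 2100; 2101; 2111}
[TSO] allowed = {0000; 0001; 0011; 0100; 0101; 0111; 2100; 2101; 2111}
[PSO] allowed = {0000; 0001; 0011; 0100; 0101; 0111; 2000; 2001; 2011; 2100; 2101; 2111}
target 2000 ∈ {PSO}

SC:no TSO:no PSO:yes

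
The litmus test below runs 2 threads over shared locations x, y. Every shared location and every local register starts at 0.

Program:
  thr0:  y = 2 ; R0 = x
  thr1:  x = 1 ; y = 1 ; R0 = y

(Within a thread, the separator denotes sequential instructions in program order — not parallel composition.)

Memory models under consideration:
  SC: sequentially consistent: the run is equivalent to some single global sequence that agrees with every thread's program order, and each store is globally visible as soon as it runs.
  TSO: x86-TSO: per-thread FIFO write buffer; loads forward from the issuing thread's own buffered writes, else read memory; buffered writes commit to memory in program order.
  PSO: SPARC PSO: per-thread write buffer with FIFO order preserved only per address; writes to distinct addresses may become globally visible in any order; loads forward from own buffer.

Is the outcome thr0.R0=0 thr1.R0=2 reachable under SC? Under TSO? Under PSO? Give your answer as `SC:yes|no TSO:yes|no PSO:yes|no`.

outcome vector order: (thr0.R0,thr1.R0)
SC (3): 01; 11; 12
TSO (4): 01; 02; 11; 12
PSO (4): 01; 02; 11; 12
target 02 ∈ {TSO,PSO}

SC:no TSO:yes PSO:yes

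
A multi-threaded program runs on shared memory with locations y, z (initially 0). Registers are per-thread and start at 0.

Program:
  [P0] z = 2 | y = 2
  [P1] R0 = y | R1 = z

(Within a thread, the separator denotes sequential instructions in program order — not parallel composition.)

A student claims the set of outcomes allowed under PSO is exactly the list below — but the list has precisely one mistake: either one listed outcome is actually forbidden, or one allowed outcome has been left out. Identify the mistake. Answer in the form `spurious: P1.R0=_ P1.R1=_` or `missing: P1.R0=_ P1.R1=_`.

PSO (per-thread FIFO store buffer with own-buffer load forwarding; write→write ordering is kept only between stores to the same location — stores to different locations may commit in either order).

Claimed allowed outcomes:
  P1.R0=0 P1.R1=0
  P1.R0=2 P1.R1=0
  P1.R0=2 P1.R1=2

outcome vector order: (P1.R0,P1.R1)
PSO (4): <0 0>; <0 2>; <2 0>; <2 2>
PSO∖claimed = {<0 2>}

missing: P1.R0=0 P1.R1=2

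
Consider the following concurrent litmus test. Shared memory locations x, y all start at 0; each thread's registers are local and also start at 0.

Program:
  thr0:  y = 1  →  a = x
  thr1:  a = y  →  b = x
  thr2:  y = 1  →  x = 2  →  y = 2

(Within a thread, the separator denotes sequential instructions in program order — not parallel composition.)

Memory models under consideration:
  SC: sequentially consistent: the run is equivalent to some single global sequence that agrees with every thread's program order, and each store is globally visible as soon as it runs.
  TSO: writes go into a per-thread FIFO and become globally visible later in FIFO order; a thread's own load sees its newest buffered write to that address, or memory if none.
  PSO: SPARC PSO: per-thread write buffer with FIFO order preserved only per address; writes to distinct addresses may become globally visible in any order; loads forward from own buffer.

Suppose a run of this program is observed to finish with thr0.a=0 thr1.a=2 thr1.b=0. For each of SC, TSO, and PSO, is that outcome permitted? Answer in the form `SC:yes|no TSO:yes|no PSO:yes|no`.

outcome vector order: (thr0.a,thr1.a,thr1.b)
SC (10): <0 0 0> <0 0 2> <0 1 0> <0 1 2> <0 2 2> <2 0 0> <2 0 2> <2 1 0> <2 1 2> <2 2 2>
TSO (10): <0 0 0> <0 0 2> <0 1 0> <0 1 2> <0 2 2> <2 0 0> <2 0 2> <2 1 0> <2 1 2> <2 2 2>
PSO (12): <0 0 0> <0 0 2> <0 1 0> <0 1 2> <0 2 0> <0 2 2> <2 0 0> <2 0 2> <2 1 0> <2 1 2> <2 2 0> <2 2 2>
target <0 2 0> ∈ {PSO}

SC:no TSO:no PSO:yes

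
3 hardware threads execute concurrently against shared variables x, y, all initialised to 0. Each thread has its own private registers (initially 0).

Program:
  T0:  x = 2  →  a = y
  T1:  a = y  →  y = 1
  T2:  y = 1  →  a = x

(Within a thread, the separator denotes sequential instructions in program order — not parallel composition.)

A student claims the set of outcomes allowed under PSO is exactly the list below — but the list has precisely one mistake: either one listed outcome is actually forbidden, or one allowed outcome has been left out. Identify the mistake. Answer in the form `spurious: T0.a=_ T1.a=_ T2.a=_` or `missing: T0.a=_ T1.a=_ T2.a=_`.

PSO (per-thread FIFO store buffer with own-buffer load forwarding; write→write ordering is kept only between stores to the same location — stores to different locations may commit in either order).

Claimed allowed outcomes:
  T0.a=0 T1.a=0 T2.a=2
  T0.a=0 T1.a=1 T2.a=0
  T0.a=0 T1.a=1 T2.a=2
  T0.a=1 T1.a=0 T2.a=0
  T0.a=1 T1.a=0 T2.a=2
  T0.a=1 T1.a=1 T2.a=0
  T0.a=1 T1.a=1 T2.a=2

missing: T0.a=0 T1.a=0 T2.a=0

outcome vector order: (T0.a,T1.a,T2.a)
[PSO] allowed = {0/0/0 0/0/2 0/1/0 0/1/2 1/0/0 1/0/2 1/1/0 1/1/2}
PSO∖claimed = {0/0/0}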